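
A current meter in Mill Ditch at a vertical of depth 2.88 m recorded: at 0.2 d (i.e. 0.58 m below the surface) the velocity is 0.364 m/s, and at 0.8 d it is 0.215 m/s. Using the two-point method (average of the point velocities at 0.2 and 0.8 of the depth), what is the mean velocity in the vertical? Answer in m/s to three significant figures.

v̄ = (0.364 + 0.215) / 2 = 0.2895 m/s

0.290 m/s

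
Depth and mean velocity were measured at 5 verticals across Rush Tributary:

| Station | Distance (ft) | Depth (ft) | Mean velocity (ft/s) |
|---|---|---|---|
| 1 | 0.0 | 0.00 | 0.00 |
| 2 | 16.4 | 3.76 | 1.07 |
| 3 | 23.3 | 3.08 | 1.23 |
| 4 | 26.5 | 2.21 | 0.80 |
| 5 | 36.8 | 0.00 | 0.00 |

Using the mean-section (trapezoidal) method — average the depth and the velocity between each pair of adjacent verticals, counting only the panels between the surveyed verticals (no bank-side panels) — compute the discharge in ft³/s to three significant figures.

Panel 1-2: Δb = 16.4 ft, d̄ = (0.00+3.76)/2 = 1.88, v̄ = (0.00+1.07)/2 = 0.535 → q = 16.4×1.88×0.535 = 16.50 ft³/s
Panel 2-3: Δb = 6.9 ft, d̄ = (3.76+3.08)/2 = 3.42, v̄ = (1.07+1.23)/2 = 1.15 → q = 6.9×3.42×1.15 = 27.14 ft³/s
Panel 3-4: Δb = 3.2 ft, d̄ = (3.08+2.21)/2 = 2.645, v̄ = (1.23+0.80)/2 = 1.015 → q = 3.2×2.645×1.015 = 8.591 ft³/s
Panel 4-5: Δb = 10.3 ft, d̄ = (2.21+0.00)/2 = 1.105, v̄ = (0.80+0.00)/2 = 0.4 → q = 10.3×1.105×0.4 = 4.553 ft³/s
Q = Σ q = 56.78 ft³/s

56.8 ft³/s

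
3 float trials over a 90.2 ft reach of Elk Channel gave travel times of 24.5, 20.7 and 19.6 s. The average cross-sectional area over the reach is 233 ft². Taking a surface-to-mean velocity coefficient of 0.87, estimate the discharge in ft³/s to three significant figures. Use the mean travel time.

847 ft³/s

t̄ = (24.5 + 20.7 + 19.6) / 3 = 21.6 s
v_surface = L / t̄ = 90.2 / 21.6 = 4.176 ft/s
v_mean = 0.87 × 4.176 = 3.633 ft/s
Q = A × v_mean = 233 × 3.633 = 846.5 ft³/s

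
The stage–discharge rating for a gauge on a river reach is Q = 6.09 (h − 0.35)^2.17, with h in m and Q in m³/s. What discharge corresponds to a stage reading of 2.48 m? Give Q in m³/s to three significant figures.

Q = 6.09 × (2.48 − 0.35)^2.17 = 6.09 × 2.13^2.17 = 31.42 m³/s

31.4 m³/s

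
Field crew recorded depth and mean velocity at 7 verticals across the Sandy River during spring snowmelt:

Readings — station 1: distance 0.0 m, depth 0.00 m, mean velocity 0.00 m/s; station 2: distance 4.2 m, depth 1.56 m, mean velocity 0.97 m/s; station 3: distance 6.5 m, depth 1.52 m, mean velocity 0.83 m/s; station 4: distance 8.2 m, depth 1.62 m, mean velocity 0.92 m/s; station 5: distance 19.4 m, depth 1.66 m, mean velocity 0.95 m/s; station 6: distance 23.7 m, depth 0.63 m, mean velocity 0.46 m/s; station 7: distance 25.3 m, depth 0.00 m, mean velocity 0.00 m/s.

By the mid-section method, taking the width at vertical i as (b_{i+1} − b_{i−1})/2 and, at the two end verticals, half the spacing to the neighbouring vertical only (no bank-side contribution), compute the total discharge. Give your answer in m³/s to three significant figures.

w_2 = (6.5 − 0.0)/2 = 3.25 m; q_2 = 0.97 × 1.56 × 3.25 = 4.918 m³/s
w_3 = (8.2 − 4.2)/2 = 2 m; q_3 = 0.83 × 1.52 × 2 = 2.523 m³/s
w_4 = (19.4 − 6.5)/2 = 6.45 m; q_4 = 0.92 × 1.62 × 6.45 = 9.613 m³/s
w_5 = (23.7 − 8.2)/2 = 7.75 m; q_5 = 0.95 × 1.66 × 7.75 = 12.22 m³/s
w_6 = (25.3 − 19.4)/2 = 2.95 m; q_6 = 0.46 × 0.63 × 2.95 = 0.8549 m³/s
Stations 1, 7 contribute zero (depth or velocity is 0).
Q = Σ qᵢ = 30.13 m³/s

30.1 m³/s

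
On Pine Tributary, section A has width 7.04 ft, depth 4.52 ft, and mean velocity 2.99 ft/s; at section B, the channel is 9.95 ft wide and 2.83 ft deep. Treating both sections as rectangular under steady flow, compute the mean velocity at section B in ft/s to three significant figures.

Q = A₁V₁ = (7.04×4.52) × 2.99 = 95.14 ft³/s
A₂ = 9.95 × 2.83 = 28.16 ft²
V₂ = Q/A₂ = 95.14/28.16 = 3.379 ft/s

3.38 ft/s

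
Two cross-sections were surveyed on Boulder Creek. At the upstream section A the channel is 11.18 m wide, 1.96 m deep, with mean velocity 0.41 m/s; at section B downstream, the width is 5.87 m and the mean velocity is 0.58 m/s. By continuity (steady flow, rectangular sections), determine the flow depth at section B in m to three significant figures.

Q = A₁V₁ = (11.18×1.96) × 0.41 = 8.984 m³/s
d₂ = Q/(b₂ V₂) = 8.984/(5.87×0.58) = 2.639 m

2.64 m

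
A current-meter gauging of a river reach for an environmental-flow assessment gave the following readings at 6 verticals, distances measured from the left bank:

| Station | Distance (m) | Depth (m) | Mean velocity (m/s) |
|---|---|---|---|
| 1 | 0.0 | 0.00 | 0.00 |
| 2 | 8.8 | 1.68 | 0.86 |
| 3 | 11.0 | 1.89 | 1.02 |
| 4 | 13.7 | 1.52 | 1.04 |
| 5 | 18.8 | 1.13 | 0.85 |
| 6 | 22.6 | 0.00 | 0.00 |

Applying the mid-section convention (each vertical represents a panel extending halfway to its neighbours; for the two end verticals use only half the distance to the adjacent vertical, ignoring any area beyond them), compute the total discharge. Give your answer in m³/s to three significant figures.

w_2 = (11.0 − 0.0)/2 = 5.5 m; q_2 = 0.86 × 1.68 × 5.5 = 7.946 m³/s
w_3 = (13.7 − 8.8)/2 = 2.45 m; q_3 = 1.02 × 1.89 × 2.45 = 4.723 m³/s
w_4 = (18.8 − 11.0)/2 = 3.9 m; q_4 = 1.04 × 1.52 × 3.9 = 6.165 m³/s
w_5 = (22.6 − 13.7)/2 = 4.45 m; q_5 = 0.85 × 1.13 × 4.45 = 4.274 m³/s
Stations 1, 6 contribute zero (depth or velocity is 0).
Q = Σ qᵢ = 23.11 m³/s

23.1 m³/s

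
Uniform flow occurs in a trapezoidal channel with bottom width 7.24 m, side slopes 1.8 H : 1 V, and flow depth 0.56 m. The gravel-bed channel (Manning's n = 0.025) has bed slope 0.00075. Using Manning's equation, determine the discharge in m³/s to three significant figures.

3.12 m³/s

A = (b + z·y)·y = (7.24 + 1.8×0.56)×0.56 = 4.619 m²
P = b + 2y√(1+z²) = 7.24 + 2×0.56×√(1+1.8²) = 9.546 m
R = A/P = 4.619/9.546 = 0.4838 m
Q = (1/n)·A·R^(2/3)·S^(1/2) = (1/0.025) × 4.619 × 0.4838^(2/3) × 0.00075^(1/2) = 3.118 m³/s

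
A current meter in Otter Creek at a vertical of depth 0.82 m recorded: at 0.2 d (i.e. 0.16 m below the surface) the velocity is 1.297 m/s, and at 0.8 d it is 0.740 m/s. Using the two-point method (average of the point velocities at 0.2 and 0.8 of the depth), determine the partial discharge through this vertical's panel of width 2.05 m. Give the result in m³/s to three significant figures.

1.71 m³/s

v̄ = (1.297 + 0.740) / 2 = 1.019 m/s
q = v̄ × d × w = 1.019 × 0.82 × 2.05 = 1.712 m³/s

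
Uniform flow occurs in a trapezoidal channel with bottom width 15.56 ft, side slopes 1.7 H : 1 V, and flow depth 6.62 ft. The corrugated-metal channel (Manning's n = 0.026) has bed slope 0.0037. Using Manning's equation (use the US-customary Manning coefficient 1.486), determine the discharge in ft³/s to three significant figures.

A = (b + z·y)·y = (15.56 + 1.7×6.62)×6.62 = 177.5 ft²
P = b + 2y√(1+z²) = 15.56 + 2×6.62×√(1+1.7²) = 41.67 ft
R = A/P = 177.5/41.67 = 4.260 ft
Q = (1.486/n)·A·R^(2/3)·S^(1/2) = (1.486/0.026) × 177.5 × 4.260^(2/3) × 0.0037^(1/2) = 1622 ft³/s

1620 ft³/s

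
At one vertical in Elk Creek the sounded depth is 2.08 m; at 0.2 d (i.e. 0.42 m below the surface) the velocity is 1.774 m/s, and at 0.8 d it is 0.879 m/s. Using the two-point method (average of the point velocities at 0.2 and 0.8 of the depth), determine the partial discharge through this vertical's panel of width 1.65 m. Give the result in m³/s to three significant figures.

v̄ = (1.774 + 0.879) / 2 = 1.327 m/s
q = v̄ × d × w = 1.327 × 2.08 × 1.65 = 4.553 m³/s

4.55 m³/s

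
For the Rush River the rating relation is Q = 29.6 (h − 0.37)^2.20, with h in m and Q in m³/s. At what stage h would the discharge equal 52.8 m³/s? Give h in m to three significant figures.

1.67 m

h − h₀ = (Q/C)^(1/b) = (52.8/29.6)^(1/2.20) = 1.301 m
h = 0.37 + 1.301 = 1.671 m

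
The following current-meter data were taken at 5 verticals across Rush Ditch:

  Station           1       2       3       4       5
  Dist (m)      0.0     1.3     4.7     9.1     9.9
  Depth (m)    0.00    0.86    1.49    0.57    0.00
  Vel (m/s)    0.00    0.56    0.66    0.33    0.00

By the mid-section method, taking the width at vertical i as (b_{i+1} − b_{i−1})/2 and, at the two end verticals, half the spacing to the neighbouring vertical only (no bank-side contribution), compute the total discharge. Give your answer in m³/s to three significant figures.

5.46 m³/s

w_2 = (4.7 − 0.0)/2 = 2.35 m; q_2 = 0.56 × 0.86 × 2.35 = 1.132 m³/s
w_3 = (9.1 − 1.3)/2 = 3.9 m; q_3 = 0.66 × 1.49 × 3.9 = 3.835 m³/s
w_4 = (9.9 − 4.7)/2 = 2.6 m; q_4 = 0.33 × 0.57 × 2.6 = 0.4891 m³/s
Stations 1, 5 contribute zero (depth or velocity is 0).
Q = Σ qᵢ = 5.456 m³/s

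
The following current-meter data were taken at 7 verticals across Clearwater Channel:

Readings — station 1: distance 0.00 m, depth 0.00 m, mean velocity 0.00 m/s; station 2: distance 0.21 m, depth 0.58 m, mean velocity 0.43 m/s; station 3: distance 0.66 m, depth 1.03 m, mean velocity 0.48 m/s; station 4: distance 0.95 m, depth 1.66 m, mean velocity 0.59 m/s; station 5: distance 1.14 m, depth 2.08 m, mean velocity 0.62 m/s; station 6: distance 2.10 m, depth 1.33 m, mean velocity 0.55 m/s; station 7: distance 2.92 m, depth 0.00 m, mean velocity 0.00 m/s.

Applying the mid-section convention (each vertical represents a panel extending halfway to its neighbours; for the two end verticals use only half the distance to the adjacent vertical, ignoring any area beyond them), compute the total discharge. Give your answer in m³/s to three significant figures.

1.89 m³/s

w_2 = (0.66 − 0.00)/2 = 0.33 m; q_2 = 0.43 × 0.58 × 0.33 = 0.08230 m³/s
w_3 = (0.95 − 0.21)/2 = 0.37 m; q_3 = 0.48 × 1.03 × 0.37 = 0.1829 m³/s
w_4 = (1.14 − 0.66)/2 = 0.24 m; q_4 = 0.59 × 1.66 × 0.24 = 0.2351 m³/s
w_5 = (2.10 − 0.95)/2 = 0.575 m; q_5 = 0.62 × 2.08 × 0.575 = 0.7415 m³/s
w_6 = (2.92 − 1.14)/2 = 0.89 m; q_6 = 0.55 × 1.33 × 0.89 = 0.6510 m³/s
Stations 1, 7 contribute zero (depth or velocity is 0).
Q = Σ qᵢ = 1.893 m³/s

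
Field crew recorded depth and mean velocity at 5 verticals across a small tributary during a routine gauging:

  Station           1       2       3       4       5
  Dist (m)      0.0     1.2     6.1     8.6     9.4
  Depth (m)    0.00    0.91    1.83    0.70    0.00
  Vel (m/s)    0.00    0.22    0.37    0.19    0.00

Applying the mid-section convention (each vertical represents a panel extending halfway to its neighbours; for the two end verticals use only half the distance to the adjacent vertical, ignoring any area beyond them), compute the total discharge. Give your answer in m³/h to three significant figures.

12000 m³/h

w_2 = (6.1 − 0.0)/2 = 3.05 m; q_2 = 0.22 × 0.91 × 3.05 = 0.6106 m³/s
w_3 = (8.6 − 1.2)/2 = 3.7 m; q_3 = 0.37 × 1.83 × 3.7 = 2.505 m³/s
w_4 = (9.4 − 6.1)/2 = 1.65 m; q_4 = 0.19 × 0.70 × 1.65 = 0.2195 m³/s
Stations 1, 5 contribute zero (depth or velocity is 0).
Q = Σ qᵢ = 3.335 m³/s
= 3.335 × 3600 = 12010 m³/h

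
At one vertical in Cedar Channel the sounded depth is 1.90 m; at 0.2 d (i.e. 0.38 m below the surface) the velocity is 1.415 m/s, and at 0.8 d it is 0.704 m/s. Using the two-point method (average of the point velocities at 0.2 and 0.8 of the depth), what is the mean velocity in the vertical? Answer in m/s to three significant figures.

v̄ = (1.415 + 0.704) / 2 = 1.060 m/s

1.06 m/s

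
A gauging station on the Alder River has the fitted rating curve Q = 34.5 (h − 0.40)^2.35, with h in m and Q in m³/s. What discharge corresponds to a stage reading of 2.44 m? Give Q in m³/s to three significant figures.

184 m³/s

Q = 34.5 × (2.44 − 0.40)^2.35 = 34.5 × 2.04^2.35 = 184.3 m³/s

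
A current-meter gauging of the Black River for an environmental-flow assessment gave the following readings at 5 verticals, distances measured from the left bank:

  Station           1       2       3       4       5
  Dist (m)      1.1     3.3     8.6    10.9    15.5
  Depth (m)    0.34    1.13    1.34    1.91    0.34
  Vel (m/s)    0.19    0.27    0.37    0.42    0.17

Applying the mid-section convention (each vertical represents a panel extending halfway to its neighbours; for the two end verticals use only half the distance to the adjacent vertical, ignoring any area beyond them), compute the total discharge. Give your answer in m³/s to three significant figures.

6.00 m³/s

w_1 = (3.3 − 1.1)/2 = 1.1 m; q_1 = 0.19 × 0.34 × 1.1 = 0.07106 m³/s
w_2 = (8.6 − 1.1)/2 = 3.75 m; q_2 = 0.27 × 1.13 × 3.75 = 1.144 m³/s
w_3 = (10.9 − 3.3)/2 = 3.8 m; q_3 = 0.37 × 1.34 × 3.8 = 1.884 m³/s
w_4 = (15.5 − 8.6)/2 = 3.45 m; q_4 = 0.42 × 1.91 × 3.45 = 2.768 m³/s
w_5 = (15.5 − 10.9)/2 = 2.3 m; q_5 = 0.17 × 0.34 × 2.3 = 0.1329 m³/s
Q = Σ qᵢ = 6.000 m³/s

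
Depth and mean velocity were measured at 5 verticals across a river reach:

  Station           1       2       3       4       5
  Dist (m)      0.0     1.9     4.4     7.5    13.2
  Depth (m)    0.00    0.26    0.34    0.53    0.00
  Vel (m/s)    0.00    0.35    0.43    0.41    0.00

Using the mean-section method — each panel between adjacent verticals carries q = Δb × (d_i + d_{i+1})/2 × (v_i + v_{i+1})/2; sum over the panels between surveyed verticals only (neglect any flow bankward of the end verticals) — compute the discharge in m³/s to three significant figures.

1.21 m³/s

Panel 1-2: Δb = 1.9 m, d̄ = (0.00+0.26)/2 = 0.13, v̄ = (0.00+0.35)/2 = 0.175 → q = 1.9×0.13×0.175 = 0.04323 m³/s
Panel 2-3: Δb = 2.5 m, d̄ = (0.26+0.34)/2 = 0.3, v̄ = (0.35+0.43)/2 = 0.39 → q = 2.5×0.3×0.39 = 0.2925 m³/s
Panel 3-4: Δb = 3.1 m, d̄ = (0.34+0.53)/2 = 0.435, v̄ = (0.43+0.41)/2 = 0.42 → q = 3.1×0.435×0.42 = 0.5664 m³/s
Panel 4-5: Δb = 5.7 m, d̄ = (0.53+0.00)/2 = 0.265, v̄ = (0.41+0.00)/2 = 0.205 → q = 5.7×0.265×0.205 = 0.3097 m³/s
Q = Σ q = 1.212 m³/s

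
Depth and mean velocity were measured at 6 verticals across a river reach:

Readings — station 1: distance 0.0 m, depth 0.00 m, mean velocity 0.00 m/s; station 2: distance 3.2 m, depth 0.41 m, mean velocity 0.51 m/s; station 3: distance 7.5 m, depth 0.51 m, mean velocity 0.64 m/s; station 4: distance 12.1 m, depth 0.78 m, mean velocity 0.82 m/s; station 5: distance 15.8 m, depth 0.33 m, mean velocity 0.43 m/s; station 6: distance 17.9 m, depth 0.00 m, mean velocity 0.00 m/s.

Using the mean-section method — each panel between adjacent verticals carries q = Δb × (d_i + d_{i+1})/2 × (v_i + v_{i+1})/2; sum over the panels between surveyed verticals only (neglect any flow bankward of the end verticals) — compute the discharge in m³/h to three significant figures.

17400 m³/h

Panel 1-2: Δb = 3.2 m, d̄ = (0.00+0.41)/2 = 0.205, v̄ = (0.00+0.51)/2 = 0.255 → q = 3.2×0.205×0.255 = 0.1673 m³/s
Panel 2-3: Δb = 4.3 m, d̄ = (0.41+0.51)/2 = 0.46, v̄ = (0.51+0.64)/2 = 0.575 → q = 4.3×0.46×0.575 = 1.137 m³/s
Panel 3-4: Δb = 4.6 m, d̄ = (0.51+0.78)/2 = 0.645, v̄ = (0.64+0.82)/2 = 0.73 → q = 4.6×0.645×0.73 = 2.166 m³/s
Panel 4-5: Δb = 3.7 m, d̄ = (0.78+0.33)/2 = 0.555, v̄ = (0.82+0.43)/2 = 0.625 → q = 3.7×0.555×0.625 = 1.283 m³/s
Panel 5-6: Δb = 2.1 m, d̄ = (0.33+0.00)/2 = 0.165, v̄ = (0.43+0.00)/2 = 0.215 → q = 2.1×0.165×0.215 = 0.07450 m³/s
Q = Σ q = 4.828 m³/s
= 4.828 × 3600 = 17380 m³/h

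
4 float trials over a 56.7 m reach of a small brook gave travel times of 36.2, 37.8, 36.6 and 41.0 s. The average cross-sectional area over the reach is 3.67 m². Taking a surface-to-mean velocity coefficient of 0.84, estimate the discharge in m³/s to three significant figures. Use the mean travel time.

4.61 m³/s

t̄ = (36.2 + 37.8 + 36.6 + 41.0) / 4 = 37.9 s
v_surface = L / t̄ = 56.7 / 37.9 = 1.496 m/s
v_mean = 0.84 × 1.496 = 1.257 m/s
Q = A × v_mean = 3.67 × 1.257 = 4.612 m³/s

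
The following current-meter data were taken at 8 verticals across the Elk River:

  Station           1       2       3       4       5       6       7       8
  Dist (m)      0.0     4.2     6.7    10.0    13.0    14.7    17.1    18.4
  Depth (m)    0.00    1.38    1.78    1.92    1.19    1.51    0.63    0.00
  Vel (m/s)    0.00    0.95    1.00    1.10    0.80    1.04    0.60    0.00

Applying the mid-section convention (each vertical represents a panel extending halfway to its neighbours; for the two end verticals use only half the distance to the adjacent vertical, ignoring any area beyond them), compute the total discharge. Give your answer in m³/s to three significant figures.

22.4 m³/s

w_2 = (6.7 − 0.0)/2 = 3.35 m; q_2 = 0.95 × 1.38 × 3.35 = 4.392 m³/s
w_3 = (10.0 − 4.2)/2 = 2.9 m; q_3 = 1.00 × 1.78 × 2.9 = 5.162 m³/s
w_4 = (13.0 − 6.7)/2 = 3.15 m; q_4 = 1.10 × 1.92 × 3.15 = 6.653 m³/s
w_5 = (14.7 − 10.0)/2 = 2.35 m; q_5 = 0.80 × 1.19 × 2.35 = 2.237 m³/s
w_6 = (17.1 − 13.0)/2 = 2.05 m; q_6 = 1.04 × 1.51 × 2.05 = 3.219 m³/s
w_7 = (18.4 − 14.7)/2 = 1.85 m; q_7 = 0.60 × 0.63 × 1.85 = 0.6993 m³/s
Stations 1, 8 contribute zero (depth or velocity is 0).
Q = Σ qᵢ = 22.36 m³/s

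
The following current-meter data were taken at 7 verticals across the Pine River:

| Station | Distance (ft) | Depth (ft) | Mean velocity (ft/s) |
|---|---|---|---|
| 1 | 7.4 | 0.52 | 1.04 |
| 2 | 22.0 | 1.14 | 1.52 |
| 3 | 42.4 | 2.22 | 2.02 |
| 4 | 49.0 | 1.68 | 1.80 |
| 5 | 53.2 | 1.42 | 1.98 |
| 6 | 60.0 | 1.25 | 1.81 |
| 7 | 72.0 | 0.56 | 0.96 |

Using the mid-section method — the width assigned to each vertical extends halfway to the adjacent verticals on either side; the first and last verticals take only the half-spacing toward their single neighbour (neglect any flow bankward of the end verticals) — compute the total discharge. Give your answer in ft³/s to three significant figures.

w_1 = (22.0 − 7.4)/2 = 7.3 ft; q_1 = 1.04 × 0.52 × 7.3 = 3.948 ft³/s
w_2 = (42.4 − 7.4)/2 = 17.5 ft; q_2 = 1.52 × 1.14 × 17.5 = 30.32 ft³/s
w_3 = (49.0 − 22.0)/2 = 13.5 ft; q_3 = 2.02 × 2.22 × 13.5 = 60.54 ft³/s
w_4 = (53.2 − 42.4)/2 = 5.4 ft; q_4 = 1.80 × 1.68 × 5.4 = 16.33 ft³/s
w_5 = (60.0 − 49.0)/2 = 5.5 ft; q_5 = 1.98 × 1.42 × 5.5 = 15.46 ft³/s
w_6 = (72.0 − 53.2)/2 = 9.4 ft; q_6 = 1.81 × 1.25 × 9.4 = 21.27 ft³/s
w_7 = (72.0 − 60.0)/2 = 6 ft; q_7 = 0.96 × 0.56 × 6 = 3.226 ft³/s
Q = Σ qᵢ = 151.1 ft³/s

151 ft³/s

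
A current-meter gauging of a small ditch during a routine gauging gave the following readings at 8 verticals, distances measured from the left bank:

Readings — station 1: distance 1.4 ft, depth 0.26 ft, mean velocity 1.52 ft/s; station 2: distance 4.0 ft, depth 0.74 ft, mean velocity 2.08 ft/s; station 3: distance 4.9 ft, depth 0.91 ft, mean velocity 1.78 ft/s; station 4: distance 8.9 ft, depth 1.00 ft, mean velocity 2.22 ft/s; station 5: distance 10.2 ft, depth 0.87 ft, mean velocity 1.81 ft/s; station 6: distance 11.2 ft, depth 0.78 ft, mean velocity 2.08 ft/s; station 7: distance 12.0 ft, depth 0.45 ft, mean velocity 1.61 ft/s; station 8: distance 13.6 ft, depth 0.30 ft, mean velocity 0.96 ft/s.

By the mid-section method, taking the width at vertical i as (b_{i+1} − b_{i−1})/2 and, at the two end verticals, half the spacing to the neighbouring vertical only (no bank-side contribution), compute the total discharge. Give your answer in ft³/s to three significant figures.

17.4 ft³/s

w_1 = (4.0 − 1.4)/2 = 1.3 ft; q_1 = 1.52 × 0.26 × 1.3 = 0.5138 ft³/s
w_2 = (4.9 − 1.4)/2 = 1.75 ft; q_2 = 2.08 × 0.74 × 1.75 = 2.694 ft³/s
w_3 = (8.9 − 4.0)/2 = 2.45 ft; q_3 = 1.78 × 0.91 × 2.45 = 3.969 ft³/s
w_4 = (10.2 − 4.9)/2 = 2.65 ft; q_4 = 2.22 × 1.00 × 2.65 = 5.883 ft³/s
w_5 = (11.2 − 8.9)/2 = 1.15 ft; q_5 = 1.81 × 0.87 × 1.15 = 1.811 ft³/s
w_6 = (12.0 − 10.2)/2 = 0.9 ft; q_6 = 2.08 × 0.78 × 0.9 = 1.460 ft³/s
w_7 = (13.6 − 11.2)/2 = 1.2 ft; q_7 = 1.61 × 0.45 × 1.2 = 0.8694 ft³/s
w_8 = (13.6 − 12.0)/2 = 0.8 ft; q_8 = 0.96 × 0.30 × 0.8 = 0.2304 ft³/s
Q = Σ qᵢ = 17.43 ft³/s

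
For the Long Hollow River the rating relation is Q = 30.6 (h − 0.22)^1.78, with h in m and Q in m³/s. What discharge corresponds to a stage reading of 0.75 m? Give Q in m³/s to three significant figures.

Q = 30.6 × (0.75 − 0.22)^1.78 = 30.6 × 0.53^1.78 = 9.884 m³/s

9.88 m³/s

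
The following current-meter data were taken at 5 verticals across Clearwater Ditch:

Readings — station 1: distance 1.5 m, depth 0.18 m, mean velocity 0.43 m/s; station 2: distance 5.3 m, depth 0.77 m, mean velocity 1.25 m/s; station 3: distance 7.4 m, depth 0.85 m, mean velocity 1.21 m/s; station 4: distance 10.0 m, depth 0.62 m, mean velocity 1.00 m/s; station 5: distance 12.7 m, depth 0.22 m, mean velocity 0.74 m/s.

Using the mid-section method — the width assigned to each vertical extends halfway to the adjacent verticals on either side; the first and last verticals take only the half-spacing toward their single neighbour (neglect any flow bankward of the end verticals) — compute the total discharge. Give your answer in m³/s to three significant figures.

7.27 m³/s

w_1 = (5.3 − 1.5)/2 = 1.9 m; q_1 = 0.43 × 0.18 × 1.9 = 0.1471 m³/s
w_2 = (7.4 − 1.5)/2 = 2.95 m; q_2 = 1.25 × 0.77 × 2.95 = 2.839 m³/s
w_3 = (10.0 − 5.3)/2 = 2.35 m; q_3 = 1.21 × 0.85 × 2.35 = 2.417 m³/s
w_4 = (12.7 − 7.4)/2 = 2.65 m; q_4 = 1.00 × 0.62 × 2.65 = 1.643 m³/s
w_5 = (12.7 − 10.0)/2 = 1.35 m; q_5 = 0.74 × 0.22 × 1.35 = 0.2198 m³/s
Q = Σ qᵢ = 7.266 m³/s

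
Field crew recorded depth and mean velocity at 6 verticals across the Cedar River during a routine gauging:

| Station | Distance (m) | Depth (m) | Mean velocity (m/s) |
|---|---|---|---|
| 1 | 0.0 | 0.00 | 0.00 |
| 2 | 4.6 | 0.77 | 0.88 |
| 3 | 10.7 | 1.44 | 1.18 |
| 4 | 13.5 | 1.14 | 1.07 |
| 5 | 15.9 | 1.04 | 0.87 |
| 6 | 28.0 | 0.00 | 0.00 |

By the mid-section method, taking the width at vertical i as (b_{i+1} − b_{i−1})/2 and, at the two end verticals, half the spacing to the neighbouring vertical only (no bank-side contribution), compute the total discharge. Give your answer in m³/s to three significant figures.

20.9 m³/s

w_2 = (10.7 − 0.0)/2 = 5.35 m; q_2 = 0.88 × 0.77 × 5.35 = 3.625 m³/s
w_3 = (13.5 − 4.6)/2 = 4.45 m; q_3 = 1.18 × 1.44 × 4.45 = 7.561 m³/s
w_4 = (15.9 − 10.7)/2 = 2.6 m; q_4 = 1.07 × 1.14 × 2.6 = 3.171 m³/s
w_5 = (28.0 − 13.5)/2 = 7.25 m; q_5 = 0.87 × 1.04 × 7.25 = 6.560 m³/s
Stations 1, 6 contribute zero (depth or velocity is 0).
Q = Σ qᵢ = 20.92 m³/s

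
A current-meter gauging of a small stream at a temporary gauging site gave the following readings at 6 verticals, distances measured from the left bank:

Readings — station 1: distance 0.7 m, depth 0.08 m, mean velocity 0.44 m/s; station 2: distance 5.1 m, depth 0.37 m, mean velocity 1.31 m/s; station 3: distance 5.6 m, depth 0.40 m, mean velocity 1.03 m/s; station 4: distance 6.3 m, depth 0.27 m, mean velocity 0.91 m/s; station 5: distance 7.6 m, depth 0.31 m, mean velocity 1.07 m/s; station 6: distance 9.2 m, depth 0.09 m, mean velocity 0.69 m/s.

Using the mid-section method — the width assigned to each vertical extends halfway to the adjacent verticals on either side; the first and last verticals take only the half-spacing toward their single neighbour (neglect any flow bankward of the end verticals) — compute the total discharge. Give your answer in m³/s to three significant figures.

w_1 = (5.1 − 0.7)/2 = 2.2 m; q_1 = 0.44 × 0.08 × 2.2 = 0.07744 m³/s
w_2 = (5.6 − 0.7)/2 = 2.45 m; q_2 = 1.31 × 0.37 × 2.45 = 1.188 m³/s
w_3 = (6.3 − 5.1)/2 = 0.6 m; q_3 = 1.03 × 0.40 × 0.6 = 0.2472 m³/s
w_4 = (7.6 − 5.6)/2 = 1 m; q_4 = 0.91 × 0.27 × 1 = 0.2457 m³/s
w_5 = (9.2 − 6.3)/2 = 1.45 m; q_5 = 1.07 × 0.31 × 1.45 = 0.4810 m³/s
w_6 = (9.2 − 7.6)/2 = 0.8 m; q_6 = 0.69 × 0.09 × 0.8 = 0.04968 m³/s
Q = Σ qᵢ = 2.289 m³/s

2.29 m³/s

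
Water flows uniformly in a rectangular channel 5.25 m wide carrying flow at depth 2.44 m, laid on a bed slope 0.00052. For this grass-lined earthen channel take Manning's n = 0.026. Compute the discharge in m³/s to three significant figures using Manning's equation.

13.1 m³/s

A = b·y = 5.25 × 2.44 = 12.81 m²
P = b + 2y = 5.25 + 2×2.44 = 10.13 m
R = A/P = 12.81/10.13 = 1.265 m
Q = (1/n)·A·R^(2/3)·S^(1/2) = (1/0.026) × 12.81 × 1.265^(2/3) × 0.00052^(1/2) = 13.14 m³/s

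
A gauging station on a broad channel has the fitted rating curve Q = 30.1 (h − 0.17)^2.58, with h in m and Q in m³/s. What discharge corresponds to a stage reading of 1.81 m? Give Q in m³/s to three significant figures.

108 m³/s

Q = 30.1 × (1.81 − 0.17)^2.58 = 30.1 × 1.64^2.58 = 107.9 m³/s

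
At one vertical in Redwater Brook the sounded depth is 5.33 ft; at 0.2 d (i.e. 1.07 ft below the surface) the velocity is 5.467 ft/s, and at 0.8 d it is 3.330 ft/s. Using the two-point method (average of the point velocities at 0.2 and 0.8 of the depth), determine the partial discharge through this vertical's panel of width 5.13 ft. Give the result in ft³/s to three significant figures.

v̄ = (5.467 + 3.330) / 2 = 4.399 ft/s
q = v̄ × d × w = 4.399 × 5.33 × 5.13 = 120.3 ft³/s

120 ft³/s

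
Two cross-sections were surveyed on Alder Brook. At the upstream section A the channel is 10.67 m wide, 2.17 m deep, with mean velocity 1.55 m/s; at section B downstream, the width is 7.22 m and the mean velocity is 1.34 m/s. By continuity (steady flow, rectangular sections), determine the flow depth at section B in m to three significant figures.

Q = A₁V₁ = (10.67×2.17) × 1.55 = 35.89 m³/s
d₂ = Q/(b₂ V₂) = 35.89/(7.22×1.34) = 3.709 m

3.71 m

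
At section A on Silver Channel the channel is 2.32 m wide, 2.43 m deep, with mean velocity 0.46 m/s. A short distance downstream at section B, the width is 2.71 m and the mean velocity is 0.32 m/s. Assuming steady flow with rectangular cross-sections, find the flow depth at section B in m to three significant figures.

Q = A₁V₁ = (2.32×2.43) × 0.46 = 2.593 m³/s
d₂ = Q/(b₂ V₂) = 2.593/(2.71×0.32) = 2.990 m

2.99 m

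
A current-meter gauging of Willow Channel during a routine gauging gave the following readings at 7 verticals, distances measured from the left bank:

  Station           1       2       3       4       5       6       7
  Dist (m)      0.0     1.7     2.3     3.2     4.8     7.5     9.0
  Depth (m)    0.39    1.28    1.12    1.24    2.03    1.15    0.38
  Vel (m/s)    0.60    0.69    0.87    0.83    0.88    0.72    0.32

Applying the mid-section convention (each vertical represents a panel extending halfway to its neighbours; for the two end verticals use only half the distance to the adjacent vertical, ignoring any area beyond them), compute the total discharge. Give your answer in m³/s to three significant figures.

8.90 m³/s

w_1 = (1.7 − 0.0)/2 = 0.85 m; q_1 = 0.60 × 0.39 × 0.85 = 0.1989 m³/s
w_2 = (2.3 − 0.0)/2 = 1.15 m; q_2 = 0.69 × 1.28 × 1.15 = 1.016 m³/s
w_3 = (3.2 − 1.7)/2 = 0.75 m; q_3 = 0.87 × 1.12 × 0.75 = 0.7308 m³/s
w_4 = (4.8 − 2.3)/2 = 1.25 m; q_4 = 0.83 × 1.24 × 1.25 = 1.287 m³/s
w_5 = (7.5 − 3.2)/2 = 2.15 m; q_5 = 0.88 × 2.03 × 2.15 = 3.841 m³/s
w_6 = (9.0 − 4.8)/2 = 2.1 m; q_6 = 0.72 × 1.15 × 2.1 = 1.739 m³/s
w_7 = (9.0 − 7.5)/2 = 0.75 m; q_7 = 0.32 × 0.38 × 0.75 = 0.09120 m³/s
Q = Σ qᵢ = 8.903 m³/s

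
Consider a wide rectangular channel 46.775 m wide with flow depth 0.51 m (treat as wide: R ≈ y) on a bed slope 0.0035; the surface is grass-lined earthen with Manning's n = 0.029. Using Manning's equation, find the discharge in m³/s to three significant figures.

A = b·y = 46.775 × 0.51 = 23.86 m²
Wide channel: R ≈ y = 0.51 m
Q = (1/n)·A·R^(2/3)·S^(1/2) = (1/0.029) × 23.86 × 0.5100^(2/3) × 0.0035^(1/2) = 31.06 m³/s

31.1 m³/s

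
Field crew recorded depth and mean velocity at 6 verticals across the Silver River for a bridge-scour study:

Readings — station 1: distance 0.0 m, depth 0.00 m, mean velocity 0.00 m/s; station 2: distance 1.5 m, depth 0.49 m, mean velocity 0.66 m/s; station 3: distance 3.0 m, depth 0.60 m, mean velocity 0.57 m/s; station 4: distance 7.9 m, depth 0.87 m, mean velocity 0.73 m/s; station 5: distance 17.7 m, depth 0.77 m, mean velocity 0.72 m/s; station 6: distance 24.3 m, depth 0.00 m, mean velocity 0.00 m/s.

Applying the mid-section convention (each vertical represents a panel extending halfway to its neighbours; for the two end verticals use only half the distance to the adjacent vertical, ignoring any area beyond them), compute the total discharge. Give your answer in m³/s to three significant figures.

w_2 = (3.0 − 0.0)/2 = 1.5 m; q_2 = 0.66 × 0.49 × 1.5 = 0.4851 m³/s
w_3 = (7.9 − 1.5)/2 = 3.2 m; q_3 = 0.57 × 0.60 × 3.2 = 1.094 m³/s
w_4 = (17.7 − 3.0)/2 = 7.35 m; q_4 = 0.73 × 0.87 × 7.35 = 4.668 m³/s
w_5 = (24.3 − 7.9)/2 = 8.2 m; q_5 = 0.72 × 0.77 × 8.2 = 4.546 m³/s
Stations 1, 6 contribute zero (depth or velocity is 0).
Q = Σ qᵢ = 10.79 m³/s

10.8 m³/s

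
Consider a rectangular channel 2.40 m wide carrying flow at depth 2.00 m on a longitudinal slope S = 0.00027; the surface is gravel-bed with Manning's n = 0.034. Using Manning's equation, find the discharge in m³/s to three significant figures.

A = b·y = 2.40 × 2.00 = 4.800 m²
P = b + 2y = 2.40 + 2×2.00 = 6.400 m
R = A/P = 4.800/6.400 = 0.7500 m
Q = (1/n)·A·R^(2/3)·S^(1/2) = (1/0.034) × 4.800 × 0.7500^(2/3) × 0.00027^(1/2) = 1.915 m³/s

1.91 m³/s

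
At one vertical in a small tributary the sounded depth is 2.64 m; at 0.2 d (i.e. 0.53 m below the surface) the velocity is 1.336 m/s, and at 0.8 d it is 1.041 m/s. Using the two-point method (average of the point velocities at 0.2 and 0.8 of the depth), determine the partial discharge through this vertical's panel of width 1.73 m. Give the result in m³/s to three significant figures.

v̄ = (1.336 + 1.041) / 2 = 1.189 m/s
q = v̄ × d × w = 1.189 × 2.64 × 1.73 = 5.428 m³/s

5.43 m³/s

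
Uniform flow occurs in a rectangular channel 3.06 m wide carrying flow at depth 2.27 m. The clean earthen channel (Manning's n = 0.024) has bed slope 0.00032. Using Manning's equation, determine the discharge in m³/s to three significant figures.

4.88 m³/s

A = b·y = 3.06 × 2.27 = 6.946 m²
P = b + 2y = 3.06 + 2×2.27 = 7.600 m
R = A/P = 6.946/7.600 = 0.9140 m
Q = (1/n)·A·R^(2/3)·S^(1/2) = (1/0.024) × 6.946 × 0.9140^(2/3) × 0.00032^(1/2) = 4.876 m³/s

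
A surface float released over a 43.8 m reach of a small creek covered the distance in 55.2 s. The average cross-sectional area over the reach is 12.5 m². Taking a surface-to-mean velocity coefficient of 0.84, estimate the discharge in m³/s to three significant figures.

v_surface = L / t̄ = 43.8 / 55.2 = 0.7935 m/s
v_mean = 0.84 × 0.7935 = 0.6665 m/s
Q = A × v_mean = 12.5 × 0.6665 = 8.332 m³/s

8.33 m³/s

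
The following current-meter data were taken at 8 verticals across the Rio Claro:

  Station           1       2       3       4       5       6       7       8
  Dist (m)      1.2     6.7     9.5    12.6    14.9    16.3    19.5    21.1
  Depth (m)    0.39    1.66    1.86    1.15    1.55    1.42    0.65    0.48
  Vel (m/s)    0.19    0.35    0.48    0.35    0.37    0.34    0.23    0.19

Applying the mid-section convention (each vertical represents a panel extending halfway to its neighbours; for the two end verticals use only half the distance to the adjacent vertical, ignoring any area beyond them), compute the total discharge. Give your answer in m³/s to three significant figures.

8.94 m³/s

w_1 = (6.7 − 1.2)/2 = 2.75 m; q_1 = 0.19 × 0.39 × 2.75 = 0.2038 m³/s
w_2 = (9.5 − 1.2)/2 = 4.15 m; q_2 = 0.35 × 1.66 × 4.15 = 2.411 m³/s
w_3 = (12.6 − 6.7)/2 = 2.95 m; q_3 = 0.48 × 1.86 × 2.95 = 2.634 m³/s
w_4 = (14.9 − 9.5)/2 = 2.7 m; q_4 = 0.35 × 1.15 × 2.7 = 1.087 m³/s
w_5 = (16.3 − 12.6)/2 = 1.85 m; q_5 = 0.37 × 1.55 × 1.85 = 1.061 m³/s
w_6 = (19.5 − 14.9)/2 = 2.3 m; q_6 = 0.34 × 1.42 × 2.3 = 1.110 m³/s
w_7 = (21.1 − 16.3)/2 = 2.4 m; q_7 = 0.23 × 0.65 × 2.4 = 0.3588 m³/s
w_8 = (21.1 − 19.5)/2 = 0.8 m; q_8 = 0.19 × 0.48 × 0.8 = 0.07296 m³/s
Q = Σ qᵢ = 8.939 m³/s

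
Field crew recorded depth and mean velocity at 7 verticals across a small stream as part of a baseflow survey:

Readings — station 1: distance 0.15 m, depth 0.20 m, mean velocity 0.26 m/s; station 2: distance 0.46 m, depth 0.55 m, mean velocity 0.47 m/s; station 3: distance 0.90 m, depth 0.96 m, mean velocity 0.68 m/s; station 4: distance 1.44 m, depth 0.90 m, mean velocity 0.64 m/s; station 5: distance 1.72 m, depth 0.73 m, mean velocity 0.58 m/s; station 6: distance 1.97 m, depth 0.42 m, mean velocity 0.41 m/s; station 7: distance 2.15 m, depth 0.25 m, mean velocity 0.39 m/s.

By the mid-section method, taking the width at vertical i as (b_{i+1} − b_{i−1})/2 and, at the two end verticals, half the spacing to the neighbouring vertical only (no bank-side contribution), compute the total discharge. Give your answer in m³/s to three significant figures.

w_1 = (0.46 − 0.15)/2 = 0.155 m; q_1 = 0.26 × 0.20 × 0.155 = 0.008060 m³/s
w_2 = (0.90 − 0.15)/2 = 0.375 m; q_2 = 0.47 × 0.55 × 0.375 = 0.09694 m³/s
w_3 = (1.44 − 0.46)/2 = 0.49 m; q_3 = 0.68 × 0.96 × 0.49 = 0.3199 m³/s
w_4 = (1.72 − 0.90)/2 = 0.41 m; q_4 = 0.64 × 0.90 × 0.41 = 0.2362 m³/s
w_5 = (1.97 − 1.44)/2 = 0.265 m; q_5 = 0.58 × 0.73 × 0.265 = 0.1122 m³/s
w_6 = (2.15 − 1.72)/2 = 0.215 m; q_6 = 0.41 × 0.42 × 0.215 = 0.03702 m³/s
w_7 = (2.15 − 1.97)/2 = 0.09 m; q_7 = 0.39 × 0.25 × 0.09 = 0.008775 m³/s
Q = Σ qᵢ = 0.8190 m³/s

0.819 m³/s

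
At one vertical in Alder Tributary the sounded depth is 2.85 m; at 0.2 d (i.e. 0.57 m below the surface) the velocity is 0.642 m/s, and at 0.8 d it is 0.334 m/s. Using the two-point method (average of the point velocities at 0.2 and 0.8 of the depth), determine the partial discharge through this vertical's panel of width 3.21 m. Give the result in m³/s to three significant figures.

4.46 m³/s

v̄ = (0.642 + 0.334) / 2 = 0.4880 m/s
q = v̄ × d × w = 0.4880 × 2.85 × 3.21 = 4.464 m³/s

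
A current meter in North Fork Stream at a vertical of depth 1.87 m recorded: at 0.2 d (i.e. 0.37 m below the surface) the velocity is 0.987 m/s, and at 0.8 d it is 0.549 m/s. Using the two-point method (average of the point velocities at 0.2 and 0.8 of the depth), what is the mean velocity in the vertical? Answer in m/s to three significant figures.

v̄ = (0.987 + 0.549) / 2 = 0.7680 m/s

0.768 m/s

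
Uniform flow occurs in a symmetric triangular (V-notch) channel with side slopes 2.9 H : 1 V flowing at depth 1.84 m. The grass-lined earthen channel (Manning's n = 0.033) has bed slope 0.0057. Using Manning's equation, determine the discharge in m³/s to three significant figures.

A = z·y² = 2.9×1.84² = 9.818 m²
P = 2y√(1+z²) = 2×1.84×√(1+2.9²) = 11.29 m
R = A/P = 9.818/11.29 = 0.8697 m
Q = (1/n)·A·R^(2/3)·S^(1/2) = (1/0.033) × 9.818 × 0.8697^(2/3) × 0.0057^(1/2) = 20.47 m³/s

20.5 m³/s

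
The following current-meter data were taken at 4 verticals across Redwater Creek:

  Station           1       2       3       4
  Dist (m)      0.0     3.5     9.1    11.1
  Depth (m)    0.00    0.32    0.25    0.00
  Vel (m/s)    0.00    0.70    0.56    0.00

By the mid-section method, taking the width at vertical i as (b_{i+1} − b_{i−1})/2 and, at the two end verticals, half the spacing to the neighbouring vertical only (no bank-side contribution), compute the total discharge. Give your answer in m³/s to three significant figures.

w_2 = (9.1 − 0.0)/2 = 4.55 m; q_2 = 0.70 × 0.32 × 4.55 = 1.019 m³/s
w_3 = (11.1 − 3.5)/2 = 3.8 m; q_3 = 0.56 × 0.25 × 3.8 = 0.5320 m³/s
Stations 1, 4 contribute zero (depth or velocity is 0).
Q = Σ qᵢ = 1.551 m³/s

1.55 m³/s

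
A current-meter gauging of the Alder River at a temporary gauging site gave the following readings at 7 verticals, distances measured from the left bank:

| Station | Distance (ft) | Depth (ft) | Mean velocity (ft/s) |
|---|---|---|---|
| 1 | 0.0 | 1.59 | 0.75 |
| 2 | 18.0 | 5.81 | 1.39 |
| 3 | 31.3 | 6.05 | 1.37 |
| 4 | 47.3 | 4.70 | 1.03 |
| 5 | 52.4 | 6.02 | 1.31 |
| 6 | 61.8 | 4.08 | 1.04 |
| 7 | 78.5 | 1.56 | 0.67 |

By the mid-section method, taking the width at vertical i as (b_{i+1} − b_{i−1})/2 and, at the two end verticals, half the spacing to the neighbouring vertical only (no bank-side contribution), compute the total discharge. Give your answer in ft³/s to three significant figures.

431 ft³/s

w_1 = (18.0 − 0.0)/2 = 9 ft; q_1 = 0.75 × 1.59 × 9 = 10.73 ft³/s
w_2 = (31.3 − 0.0)/2 = 15.65 ft; q_2 = 1.39 × 5.81 × 15.65 = 126.4 ft³/s
w_3 = (47.3 − 18.0)/2 = 14.65 ft; q_3 = 1.37 × 6.05 × 14.65 = 121.4 ft³/s
w_4 = (52.4 − 31.3)/2 = 10.55 ft; q_4 = 1.03 × 4.70 × 10.55 = 51.07 ft³/s
w_5 = (61.8 − 47.3)/2 = 7.25 ft; q_5 = 1.31 × 6.02 × 7.25 = 57.17 ft³/s
w_6 = (78.5 − 52.4)/2 = 13.05 ft; q_6 = 1.04 × 4.08 × 13.05 = 55.37 ft³/s
w_7 = (78.5 − 61.8)/2 = 8.35 ft; q_7 = 0.67 × 1.56 × 8.35 = 8.727 ft³/s
Q = Σ qᵢ = 430.9 ft³/s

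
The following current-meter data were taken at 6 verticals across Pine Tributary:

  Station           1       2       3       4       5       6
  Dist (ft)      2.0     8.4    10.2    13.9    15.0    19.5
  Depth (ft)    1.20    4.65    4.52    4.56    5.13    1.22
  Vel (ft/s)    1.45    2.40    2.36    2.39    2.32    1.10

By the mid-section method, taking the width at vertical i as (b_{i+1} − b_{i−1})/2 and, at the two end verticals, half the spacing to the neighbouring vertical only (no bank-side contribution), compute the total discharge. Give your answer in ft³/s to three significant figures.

w_1 = (8.4 − 2.0)/2 = 3.2 ft; q_1 = 1.45 × 1.20 × 3.2 = 5.568 ft³/s
w_2 = (10.2 − 2.0)/2 = 4.1 ft; q_2 = 2.40 × 4.65 × 4.1 = 45.76 ft³/s
w_3 = (13.9 − 8.4)/2 = 2.75 ft; q_3 = 2.36 × 4.52 × 2.75 = 29.33 ft³/s
w_4 = (15.0 − 10.2)/2 = 2.4 ft; q_4 = 2.39 × 4.56 × 2.4 = 26.16 ft³/s
w_5 = (19.5 − 13.9)/2 = 2.8 ft; q_5 = 2.32 × 5.13 × 2.8 = 33.32 ft³/s
w_6 = (19.5 − 15.0)/2 = 2.25 ft; q_6 = 1.10 × 1.22 × 2.25 = 3.020 ft³/s
Q = Σ qᵢ = 143.2 ft³/s

143 ft³/s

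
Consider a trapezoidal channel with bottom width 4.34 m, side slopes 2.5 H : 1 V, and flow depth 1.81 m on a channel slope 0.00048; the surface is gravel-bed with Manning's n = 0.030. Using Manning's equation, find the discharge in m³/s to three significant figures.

A = (b + z·y)·y = (4.34 + 2.5×1.81)×1.81 = 16.05 m²
P = b + 2y√(1+z²) = 4.34 + 2×1.81×√(1+2.5²) = 14.09 m
R = A/P = 16.05/14.09 = 1.139 m
Q = (1/n)·A·R^(2/3)·S^(1/2) = (1/0.030) × 16.05 × 1.139^(2/3) × 0.00048^(1/2) = 12.78 m³/s

12.8 m³/s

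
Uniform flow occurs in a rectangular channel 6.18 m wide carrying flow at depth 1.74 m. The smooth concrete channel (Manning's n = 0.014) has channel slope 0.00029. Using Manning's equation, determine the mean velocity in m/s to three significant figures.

A = b·y = 6.18 × 1.74 = 10.75 m²
P = b + 2y = 6.18 + 2×1.74 = 9.660 m
R = A/P = 10.75/9.660 = 1.113 m
Q = (1/n)·A·R^(2/3)·S^(1/2) = (1/0.014) × 10.75 × 1.113^(2/3) × 0.00029^(1/2) = 14.05 m³/s
V = Q/A = 14.05/10.75 = 1.307 m/s

1.31 m/s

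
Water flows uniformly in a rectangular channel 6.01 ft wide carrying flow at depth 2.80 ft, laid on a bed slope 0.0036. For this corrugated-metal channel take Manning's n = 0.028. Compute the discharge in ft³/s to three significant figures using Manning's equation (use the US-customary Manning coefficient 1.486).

68.6 ft³/s

A = b·y = 6.01 × 2.80 = 16.83 ft²
P = b + 2y = 6.01 + 2×2.80 = 11.61 ft
R = A/P = 16.83/11.61 = 1.449 ft
Q = (1.486/n)·A·R^(2/3)·S^(1/2) = (1.486/0.028) × 16.83 × 1.449^(2/3) × 0.0036^(1/2) = 68.63 ft³/s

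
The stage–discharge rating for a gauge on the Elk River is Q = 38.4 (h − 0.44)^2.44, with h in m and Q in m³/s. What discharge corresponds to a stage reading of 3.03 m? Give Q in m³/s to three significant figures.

392 m³/s

Q = 38.4 × (3.03 − 0.44)^2.44 = 38.4 × 2.59^2.44 = 391.5 m³/s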